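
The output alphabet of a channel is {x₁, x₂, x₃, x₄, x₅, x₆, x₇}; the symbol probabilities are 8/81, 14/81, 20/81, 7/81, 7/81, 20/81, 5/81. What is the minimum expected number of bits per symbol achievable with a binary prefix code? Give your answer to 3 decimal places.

2.654 bits/symbol

Repeatedly combine the two least-probable nodes; the expected code length is the sum of the merged weights.
merge 5/81 + 7/81 → 4/27
merge 7/81 + 8/81 → 5/27
merge 4/27 + 14/81 → 26/81
merge 5/27 + 20/81 → 35/81
merge 20/81 + 26/81 → 46/81
merge 35/81 + 46/81 → 1
L = 4/27 + 5/27 + 26/81 + 35/81 + 46/81 + 1 = 215/81 ≈ 2.654 bits/symbol.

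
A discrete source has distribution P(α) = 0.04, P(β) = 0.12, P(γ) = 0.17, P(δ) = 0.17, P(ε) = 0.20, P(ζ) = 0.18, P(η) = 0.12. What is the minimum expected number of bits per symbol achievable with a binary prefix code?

Repeatedly combine the two least-probable nodes; the expected code length is the sum of the merged weights.
merge 1/25 + 3/25 → 4/25
merge 3/25 + 4/25 → 7/25
merge 17/100 + 17/100 → 17/50
merge 9/50 + 1/5 → 19/50
merge 7/25 + 17/50 → 31/50
merge 19/50 + 31/50 → 1
L = 4/25 + 7/25 + 17/50 + 19/50 + 31/50 + 1 = 139/50 = 2.78 bits/symbol.

2.78 bits/symbol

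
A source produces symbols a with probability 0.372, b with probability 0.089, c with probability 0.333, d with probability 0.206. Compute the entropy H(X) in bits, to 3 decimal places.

H = −Σ pᵢ log₂ pᵢ.
−0.372·log₂(0.372) = 0.5307
−0.089·log₂(0.089) = 0.3106
−0.333·log₂(0.333) = 0.5283
−0.206·log₂(0.206) = 0.4695
Sum ≈ 1.8391 → 1.839 bits.

1.839 bits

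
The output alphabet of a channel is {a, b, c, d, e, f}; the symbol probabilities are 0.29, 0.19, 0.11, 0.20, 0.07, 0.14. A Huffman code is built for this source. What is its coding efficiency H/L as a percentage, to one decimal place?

Entropy H = −Σ p log₂ p ≈ 2.4535 bits.
Huffman merges: 7/100+11/100→9/50; 7/50+9/50→8/25; 19/100+1/5→39/100; 29/100+8/25→61/100; 39/100+61/100→1. L = 5/2 ≈ 2.5000.
Efficiency = H/L = 2.4535/2.5000 = 98.1%.

98.1%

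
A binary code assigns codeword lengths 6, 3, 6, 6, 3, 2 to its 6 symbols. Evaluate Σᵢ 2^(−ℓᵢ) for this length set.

0.546875

With common denominator 2^6 = 64: Σ 2^(−ℓᵢ) = 1/64 + 8/64 + 1/64 + 1/64 + 8/64 + 16/64 = 35/64 = 0.546875.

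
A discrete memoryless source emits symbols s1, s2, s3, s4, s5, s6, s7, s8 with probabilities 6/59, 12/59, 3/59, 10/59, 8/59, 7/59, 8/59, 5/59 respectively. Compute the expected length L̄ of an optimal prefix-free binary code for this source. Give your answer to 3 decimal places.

Repeatedly combine the two least-probable nodes; the expected code length is the sum of the merged weights.
merge 3/59 + 5/59 → 8/59
merge 6/59 + 7/59 → 13/59
merge 8/59 + 8/59 → 16/59
merge 8/59 + 10/59 → 18/59
merge 12/59 + 13/59 → 25/59
merge 16/59 + 18/59 → 34/59
merge 25/59 + 34/59 → 1
L = 8/59 + 13/59 + 16/59 + 18/59 + 25/59 + 34/59 + 1 = 173/59 ≈ 2.932 bits/symbol.

2.932 bits/symbol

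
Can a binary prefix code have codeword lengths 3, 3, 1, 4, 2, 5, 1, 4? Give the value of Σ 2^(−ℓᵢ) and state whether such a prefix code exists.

With common denominator 2^5 = 32: Σ 2^(−ℓᵢ) = 4/32 + 4/32 + 16/32 + 2/32 + 8/32 + 1/32 + 16/32 + 2/32 = 53/32 = 1.65625.
Kraft's inequality requires Σ ≤ 1; here Σ = 1.65625 > 1, so no such prefix code exists.

1.65625; no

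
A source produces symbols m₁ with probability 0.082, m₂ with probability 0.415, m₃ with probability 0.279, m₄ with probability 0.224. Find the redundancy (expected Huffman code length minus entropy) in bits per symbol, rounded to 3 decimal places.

0.071 bits

Entropy H = −Σ p log₂ p ≈ 1.8197 bits.
Huffman merges: 41/500+28/125→153/500; 279/1000+153/500→117/200; 83/200+117/200→1. L = 1891/1000 ≈ 1.8910.
L − H = 1.8910 − 1.8197 = 0.071 bits.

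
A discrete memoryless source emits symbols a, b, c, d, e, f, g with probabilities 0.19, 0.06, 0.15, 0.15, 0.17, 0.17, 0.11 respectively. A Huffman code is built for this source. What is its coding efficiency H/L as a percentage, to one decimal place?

Entropy H = −Σ p log₂ p ≈ 2.7393 bits.
Huffman merges: 3/50+11/100→17/100; 3/20+3/20→3/10; 17/100+17/100→17/50; 17/100+19/100→9/25; 3/10+17/50→16/25; 9/25+16/25→1. L = 281/100 ≈ 2.8100.
Efficiency = H/L = 2.7393/2.8100 = 97.5%.

97.5%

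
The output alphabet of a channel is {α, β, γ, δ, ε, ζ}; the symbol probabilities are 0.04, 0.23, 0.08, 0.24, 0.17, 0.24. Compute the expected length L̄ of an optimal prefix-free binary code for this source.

Repeatedly combine the two least-probable nodes; the expected code length is the sum of the merged weights.
merge 1/25 + 2/25 → 3/25
merge 3/25 + 17/100 → 29/100
merge 23/100 + 6/25 → 47/100
merge 6/25 + 29/100 → 53/100
merge 47/100 + 53/100 → 1
L = 3/25 + 29/100 + 47/100 + 53/100 + 1 = 241/100 = 2.41 bits/symbol.

2.41 bits/symbol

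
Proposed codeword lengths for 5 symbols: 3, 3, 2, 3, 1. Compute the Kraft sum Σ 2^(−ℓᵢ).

1.125

With common denominator 2^3 = 8: Σ 2^(−ℓᵢ) = 1/8 + 1/8 + 2/8 + 1/8 + 4/8 = 9/8 = 1.125.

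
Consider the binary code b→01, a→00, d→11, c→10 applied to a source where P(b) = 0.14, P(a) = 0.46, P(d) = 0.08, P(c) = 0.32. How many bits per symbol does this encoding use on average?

2 bits/symbol

L̄ = Σ pᵢ·ℓᵢ = 0.14·2 + 0.46·2 + 0.08·2 + 0.32·2 = 2 bits/symbol.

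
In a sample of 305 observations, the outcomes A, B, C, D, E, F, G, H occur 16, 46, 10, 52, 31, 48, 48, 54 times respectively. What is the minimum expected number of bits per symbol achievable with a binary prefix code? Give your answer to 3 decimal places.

Probabilities are the counts divided by 305.
Repeatedly combine the two least-probable nodes; the expected code length is the sum of the merged weights.
merge 2/61 + 16/305 → 26/305
merge 26/305 + 31/305 → 57/305
merge 46/305 + 48/305 → 94/305
merge 48/305 + 52/305 → 20/61
merge 54/305 + 57/305 → 111/305
merge 94/305 + 20/61 → 194/305
merge 111/305 + 194/305 → 1
L = 26/305 + 57/305 + 94/305 + 20/61 + 111/305 + 194/305 + 1 = 887/305 ≈ 2.908 bits/symbol.

2.908 bits/symbol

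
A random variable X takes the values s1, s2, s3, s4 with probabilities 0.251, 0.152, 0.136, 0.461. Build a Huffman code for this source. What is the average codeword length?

1.827 bits/symbol

Repeatedly combine the two least-probable nodes; the expected code length is the sum of the merged weights.
merge 17/125 + 19/125 → 36/125
merge 251/1000 + 36/125 → 539/1000
merge 461/1000 + 539/1000 → 1
L = 36/125 + 539/1000 + 1 = 1827/1000 = 1.827 bits/symbol.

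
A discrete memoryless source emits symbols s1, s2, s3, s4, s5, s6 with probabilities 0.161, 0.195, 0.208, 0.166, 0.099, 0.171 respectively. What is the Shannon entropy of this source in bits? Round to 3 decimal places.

H = −Σ pᵢ log₂ pᵢ.
−0.161·log₂(0.161) = 0.4242
−0.195·log₂(0.195) = 0.4599
−0.208·log₂(0.208) = 0.4712
−0.166·log₂(0.166) = 0.4301
−0.099·log₂(0.099) = 0.3303
−0.171·log₂(0.171) = 0.4357
Sum ≈ 2.5514 → 2.551 bits.

2.551 bits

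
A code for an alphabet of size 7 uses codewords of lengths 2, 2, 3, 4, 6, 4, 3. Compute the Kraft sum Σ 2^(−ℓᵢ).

With common denominator 2^6 = 64: Σ 2^(−ℓᵢ) = 16/64 + 16/64 + 8/64 + 4/64 + 1/64 + 4/64 + 8/64 = 57/64 = 0.890625.

0.890625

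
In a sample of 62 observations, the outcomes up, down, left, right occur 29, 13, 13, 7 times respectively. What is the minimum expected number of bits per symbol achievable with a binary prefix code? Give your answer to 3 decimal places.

Probabilities are the counts divided by 62.
Repeatedly combine the two least-probable nodes; the expected code length is the sum of the merged weights.
merge 7/62 + 13/62 → 10/31
merge 13/62 + 10/31 → 33/62
merge 29/62 + 33/62 → 1
L = 10/31 + 33/62 + 1 = 115/62 ≈ 1.855 bits/symbol.

1.855 bits/symbol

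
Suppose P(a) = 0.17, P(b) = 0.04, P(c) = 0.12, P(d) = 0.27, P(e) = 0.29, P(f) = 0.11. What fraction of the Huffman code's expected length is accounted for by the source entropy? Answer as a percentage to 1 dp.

97.8%

Entropy H = −Σ p log₂ p ≈ 2.3656 bits.
Huffman merges: 1/25+11/100→3/20; 3/25+3/20→27/100; 17/100+27/100→11/25; 27/100+29/100→14/25; 11/25+14/25→1. L = 121/50 ≈ 2.4200.
Efficiency = H/L = 2.3656/2.4200 = 97.8%.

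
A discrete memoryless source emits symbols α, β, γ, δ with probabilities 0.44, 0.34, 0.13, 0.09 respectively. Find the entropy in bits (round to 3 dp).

1.746 bits

H = −Σ pᵢ log₂ pᵢ.
−0.44·log₂(0.44) = 0.5211
−0.34·log₂(0.34) = 0.5292
−0.13·log₂(0.13) = 0.3826
−0.09·log₂(0.09) = 0.3127
Sum ≈ 1.7456 → 1.746 bits.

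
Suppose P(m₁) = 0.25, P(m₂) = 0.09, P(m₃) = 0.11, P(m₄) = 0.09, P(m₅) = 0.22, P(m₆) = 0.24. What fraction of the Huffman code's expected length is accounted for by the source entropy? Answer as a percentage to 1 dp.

Entropy H = −Σ p log₂ p ≈ 2.4503 bits.
Huffman merges: 9/100+9/100→9/50; 11/100+9/50→29/100; 11/50+6/25→23/50; 1/4+29/100→27/50; 23/50+27/50→1. L = 247/100 ≈ 2.4700.
Efficiency = H/L = 2.4503/2.4700 = 99.2%.

99.2%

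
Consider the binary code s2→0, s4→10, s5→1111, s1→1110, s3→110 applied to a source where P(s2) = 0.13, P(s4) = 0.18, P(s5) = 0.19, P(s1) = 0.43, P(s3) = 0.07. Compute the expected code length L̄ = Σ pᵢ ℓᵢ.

3.18 bits/symbol

L̄ = Σ pᵢ·ℓᵢ = 0.13·1 + 0.18·2 + 0.19·4 + 0.43·4 + 0.07·3 = 3.18 bits/symbol.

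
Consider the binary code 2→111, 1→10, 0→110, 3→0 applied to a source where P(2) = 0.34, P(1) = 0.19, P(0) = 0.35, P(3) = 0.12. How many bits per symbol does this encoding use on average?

L̄ = Σ pᵢ·ℓᵢ = 0.34·3 + 0.19·2 + 0.35·3 + 0.12·1 = 2.57 bits/symbol.

2.57 bits/symbol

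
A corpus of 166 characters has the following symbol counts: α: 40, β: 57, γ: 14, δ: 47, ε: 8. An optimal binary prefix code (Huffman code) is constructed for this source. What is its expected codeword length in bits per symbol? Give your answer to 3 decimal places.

2.133 bits/symbol

Probabilities are the counts divided by 166.
Repeatedly combine the two least-probable nodes; the expected code length is the sum of the merged weights.
merge 4/83 + 7/83 → 11/83
merge 11/83 + 20/83 → 31/83
merge 47/166 + 57/166 → 52/83
merge 31/83 + 52/83 → 1
L = 11/83 + 31/83 + 52/83 + 1 = 177/83 ≈ 2.133 bits/symbol.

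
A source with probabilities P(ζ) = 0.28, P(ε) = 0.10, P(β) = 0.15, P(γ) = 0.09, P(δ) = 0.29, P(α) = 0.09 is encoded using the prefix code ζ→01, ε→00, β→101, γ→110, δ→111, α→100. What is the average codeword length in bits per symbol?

L̄ = Σ pᵢ·ℓᵢ = 0.28·2 + 0.10·2 + 0.15·3 + 0.09·3 + 0.29·3 + 0.09·3 = 2.62 bits/symbol.

2.62 bits/symbol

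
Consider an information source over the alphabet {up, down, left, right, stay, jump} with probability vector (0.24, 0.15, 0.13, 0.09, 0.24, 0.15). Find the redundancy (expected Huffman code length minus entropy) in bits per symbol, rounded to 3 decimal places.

Entropy H = −Σ p log₂ p ≈ 2.5047 bits.
Huffman merges: 9/100+13/100→11/50; 3/20+3/20→3/10; 11/50+6/25→23/50; 6/25+3/10→27/50; 23/50+27/50→1. L = 63/25 ≈ 2.5200.
L − H = 2.5200 − 2.5047 = 0.015 bits.

0.015 bits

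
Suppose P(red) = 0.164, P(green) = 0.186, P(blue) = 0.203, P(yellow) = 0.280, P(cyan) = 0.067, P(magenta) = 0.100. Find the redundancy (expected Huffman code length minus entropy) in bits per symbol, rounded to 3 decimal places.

Entropy H = −Σ p log₂ p ≈ 2.4538 bits.
Huffman merges: 67/1000+1/10→167/1000; 41/250+167/1000→331/1000; 93/500+203/1000→389/1000; 7/25+331/1000→611/1000; 389/1000+611/1000→1. L = 1249/500 ≈ 2.4980.
L − H = 2.4980 − 2.4538 = 0.044 bits.

0.044 bits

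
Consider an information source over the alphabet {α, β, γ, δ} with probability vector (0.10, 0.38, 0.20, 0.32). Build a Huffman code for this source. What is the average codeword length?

Repeatedly combine the two least-probable nodes; the expected code length is the sum of the merged weights.
merge 1/10 + 1/5 → 3/10
merge 3/10 + 8/25 → 31/50
merge 19/50 + 31/50 → 1
L = 3/10 + 31/50 + 1 = 48/25 = 1.92 bits/symbol.

1.92 bits/symbol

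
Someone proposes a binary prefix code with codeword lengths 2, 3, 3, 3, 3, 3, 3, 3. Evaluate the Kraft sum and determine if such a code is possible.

1.125; no

With common denominator 2^3 = 8: Σ 2^(−ℓᵢ) = 2/8 + 1/8 + 1/8 + 1/8 + 1/8 + 1/8 + 1/8 + 1/8 = 9/8 = 1.125.
Kraft's inequality requires Σ ≤ 1; here Σ = 1.125 > 1, so no such prefix code exists.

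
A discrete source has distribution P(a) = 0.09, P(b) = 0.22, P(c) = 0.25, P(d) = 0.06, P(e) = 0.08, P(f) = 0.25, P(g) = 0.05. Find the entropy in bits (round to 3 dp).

2.544 bits

H = −Σ pᵢ log₂ pᵢ.
−0.09·log₂(0.09) = 0.3127
−0.22·log₂(0.22) = 0.4806
−0.25·log₂(0.25) = 0.5000
−0.06·log₂(0.06) = 0.2435
−0.08·log₂(0.08) = 0.2915
−0.25·log₂(0.25) = 0.5000
−0.05·log₂(0.05) = 0.2161
Sum ≈ 2.5444 → 2.544 bits.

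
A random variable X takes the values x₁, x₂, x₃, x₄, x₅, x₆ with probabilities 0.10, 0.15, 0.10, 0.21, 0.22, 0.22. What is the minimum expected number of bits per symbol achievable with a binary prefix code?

2.55 bits/symbol

Repeatedly combine the two least-probable nodes; the expected code length is the sum of the merged weights.
merge 1/10 + 1/10 → 1/5
merge 3/20 + 1/5 → 7/20
merge 21/100 + 11/50 → 43/100
merge 11/50 + 7/20 → 57/100
merge 43/100 + 57/100 → 1
L = 1/5 + 7/20 + 43/100 + 57/100 + 1 = 51/20 = 2.55 bits/symbol.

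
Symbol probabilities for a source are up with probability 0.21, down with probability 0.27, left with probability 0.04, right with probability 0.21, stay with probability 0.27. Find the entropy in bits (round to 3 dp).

2.151 bits

H = −Σ pᵢ log₂ pᵢ.
−0.21·log₂(0.21) = 0.4728
−0.27·log₂(0.27) = 0.5100
−0.04·log₂(0.04) = 0.1858
−0.21·log₂(0.21) = 0.4728
−0.27·log₂(0.27) = 0.5100
Sum ≈ 2.1514 → 2.151 bits.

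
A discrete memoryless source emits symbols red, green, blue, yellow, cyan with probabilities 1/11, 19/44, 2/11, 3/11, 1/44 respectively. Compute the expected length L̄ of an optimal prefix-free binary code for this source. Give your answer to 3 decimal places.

1.977 bits/symbol

Repeatedly combine the two least-probable nodes; the expected code length is the sum of the merged weights.
merge 1/44 + 1/11 → 5/44
merge 5/44 + 2/11 → 13/44
merge 3/11 + 13/44 → 25/44
merge 19/44 + 25/44 → 1
L = 5/44 + 13/44 + 25/44 + 1 = 87/44 ≈ 1.977 bits/symbol.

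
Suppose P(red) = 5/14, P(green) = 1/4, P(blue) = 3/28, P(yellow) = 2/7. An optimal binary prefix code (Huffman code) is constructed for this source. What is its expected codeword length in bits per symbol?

2 bits/symbol

Repeatedly combine the two least-probable nodes; the expected code length is the sum of the merged weights.
merge 3/28 + 1/4 → 5/14
merge 2/7 + 5/14 → 9/14
merge 5/14 + 9/14 → 1
L = 5/14 + 9/14 + 1 = 2 bits/symbol.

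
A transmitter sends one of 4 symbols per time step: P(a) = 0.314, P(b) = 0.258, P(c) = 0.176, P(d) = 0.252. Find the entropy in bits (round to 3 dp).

H = −Σ pᵢ log₂ pᵢ.
−0.314·log₂(0.314) = 0.5247
−0.258·log₂(0.258) = 0.5043
−0.176·log₂(0.176) = 0.4411
−0.252·log₂(0.252) = 0.5011
Sum ≈ 1.9712 → 1.971 bits.

1.971 bits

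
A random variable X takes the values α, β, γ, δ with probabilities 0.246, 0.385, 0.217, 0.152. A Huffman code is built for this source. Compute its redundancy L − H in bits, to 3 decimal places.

Entropy H = −Σ p log₂ p ≈ 1.9193 bits.
Huffman merges: 19/125+217/1000→369/1000; 123/500+369/1000→123/200; 77/200+123/200→1. L = 248/125 ≈ 1.9840.
L − H = 1.9840 − 1.9193 = 0.065 bits.

0.065 bits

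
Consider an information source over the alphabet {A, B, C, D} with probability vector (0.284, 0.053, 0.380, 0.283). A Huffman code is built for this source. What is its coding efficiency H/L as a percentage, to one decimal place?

Entropy H = −Σ p log₂ p ≈ 1.7862 bits.
Huffman merges: 53/1000+283/1000→42/125; 71/250+42/125→31/50; 19/50+31/50→1. L = 489/250 ≈ 1.9560.
Efficiency = H/L = 1.7862/1.9560 = 91.3%.

91.3%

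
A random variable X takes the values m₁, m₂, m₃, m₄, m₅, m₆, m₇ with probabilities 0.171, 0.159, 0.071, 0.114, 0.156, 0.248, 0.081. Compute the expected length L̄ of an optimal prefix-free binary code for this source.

Repeatedly combine the two least-probable nodes; the expected code length is the sum of the merged weights.
merge 71/1000 + 81/1000 → 19/125
merge 57/500 + 19/125 → 133/500
merge 39/250 + 159/1000 → 63/200
merge 171/1000 + 31/125 → 419/1000
merge 133/500 + 63/200 → 581/1000
merge 419/1000 + 581/1000 → 1
L = 19/125 + 133/500 + 63/200 + 419/1000 + 581/1000 + 1 = 2733/1000 = 2.733 bits/symbol.

2.733 bits/symbol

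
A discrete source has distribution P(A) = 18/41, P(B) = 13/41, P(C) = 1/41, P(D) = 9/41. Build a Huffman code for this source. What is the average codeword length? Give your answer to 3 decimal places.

1.805 bits/symbol

Repeatedly combine the two least-probable nodes; the expected code length is the sum of the merged weights.
merge 1/41 + 9/41 → 10/41
merge 10/41 + 13/41 → 23/41
merge 18/41 + 23/41 → 1
L = 10/41 + 23/41 + 1 = 74/41 ≈ 1.805 bits/symbol.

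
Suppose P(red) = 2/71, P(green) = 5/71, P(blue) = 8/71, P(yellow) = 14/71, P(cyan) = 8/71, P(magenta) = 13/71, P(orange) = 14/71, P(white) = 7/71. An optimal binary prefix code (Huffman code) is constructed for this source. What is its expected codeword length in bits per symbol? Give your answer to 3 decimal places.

2.901 bits/symbol

Repeatedly combine the two least-probable nodes; the expected code length is the sum of the merged weights.
merge 2/71 + 5/71 → 7/71
merge 7/71 + 7/71 → 14/71
merge 8/71 + 8/71 → 16/71
merge 13/71 + 14/71 → 27/71
merge 14/71 + 14/71 → 28/71
merge 16/71 + 27/71 → 43/71
merge 28/71 + 43/71 → 1
L = 7/71 + 14/71 + 16/71 + 27/71 + 28/71 + 43/71 + 1 = 206/71 ≈ 2.901 bits/symbol.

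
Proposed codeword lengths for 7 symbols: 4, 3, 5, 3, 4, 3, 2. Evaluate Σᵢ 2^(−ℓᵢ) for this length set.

0.78125

With common denominator 2^5 = 32: Σ 2^(−ℓᵢ) = 2/32 + 4/32 + 1/32 + 4/32 + 2/32 + 4/32 + 8/32 = 25/32 = 0.78125.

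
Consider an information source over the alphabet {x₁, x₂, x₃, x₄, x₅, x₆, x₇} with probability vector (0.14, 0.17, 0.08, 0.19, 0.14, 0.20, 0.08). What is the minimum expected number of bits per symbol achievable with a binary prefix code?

Repeatedly combine the two least-probable nodes; the expected code length is the sum of the merged weights.
merge 2/25 + 2/25 → 4/25
merge 7/50 + 7/50 → 7/25
merge 4/25 + 17/100 → 33/100
merge 19/100 + 1/5 → 39/100
merge 7/25 + 33/100 → 61/100
merge 39/100 + 61/100 → 1
L = 4/25 + 7/25 + 33/100 + 39/100 + 61/100 + 1 = 277/100 = 2.77 bits/symbol.

2.77 bits/symbol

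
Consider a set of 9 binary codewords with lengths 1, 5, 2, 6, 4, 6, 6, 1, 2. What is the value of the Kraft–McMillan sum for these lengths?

With common denominator 2^6 = 64: Σ 2^(−ℓᵢ) = 32/64 + 2/64 + 16/64 + 1/64 + 4/64 + 1/64 + 1/64 + 32/64 + 16/64 = 105/64 = 1.640625.

1.640625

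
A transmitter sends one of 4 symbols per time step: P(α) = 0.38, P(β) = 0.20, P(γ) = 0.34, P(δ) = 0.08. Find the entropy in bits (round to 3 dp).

1.816 bits

H = −Σ pᵢ log₂ pᵢ.
−0.38·log₂(0.38) = 0.5305
−0.20·log₂(0.20) = 0.4644
−0.34·log₂(0.34) = 0.5292
−0.08·log₂(0.08) = 0.2915
Sum ≈ 1.8155 → 1.816 bits.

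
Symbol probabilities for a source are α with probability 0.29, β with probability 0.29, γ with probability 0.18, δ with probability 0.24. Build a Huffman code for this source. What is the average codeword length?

Repeatedly combine the two least-probable nodes; the expected code length is the sum of the merged weights.
merge 9/50 + 6/25 → 21/50
merge 29/100 + 29/100 → 29/50
merge 21/50 + 29/50 → 1
L = 21/50 + 29/50 + 1 = 2 bits/symbol.

2 bits/symbol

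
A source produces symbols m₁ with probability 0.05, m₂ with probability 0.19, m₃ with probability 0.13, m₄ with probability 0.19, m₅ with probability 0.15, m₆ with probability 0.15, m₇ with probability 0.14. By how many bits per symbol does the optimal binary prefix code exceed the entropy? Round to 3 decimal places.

Entropy H = −Σ p log₂ p ≈ 2.7274 bits.
Huffman merges: 1/20+13/100→9/50; 7/50+3/20→29/100; 3/20+9/50→33/100; 19/100+19/100→19/50; 29/100+33/100→31/50; 19/50+31/50→1. L = 14/5 ≈ 2.8000.
L − H = 2.8000 − 2.7274 = 0.073 bits.

0.073 bits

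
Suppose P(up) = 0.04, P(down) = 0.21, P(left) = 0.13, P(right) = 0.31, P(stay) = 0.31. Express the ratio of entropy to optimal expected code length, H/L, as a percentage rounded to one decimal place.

Entropy H = −Σ p log₂ p ≈ 2.0888 bits.
Huffman merges: 1/25+13/100→17/100; 17/100+21/100→19/50; 31/100+31/100→31/50; 19/50+31/50→1. L = 217/100 ≈ 2.1700.
Efficiency = H/L = 2.0888/2.1700 = 96.3%.

96.3%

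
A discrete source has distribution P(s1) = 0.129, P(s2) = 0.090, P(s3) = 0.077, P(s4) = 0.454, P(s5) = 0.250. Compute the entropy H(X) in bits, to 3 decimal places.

H = −Σ pᵢ log₂ pᵢ.
−0.129·log₂(0.129) = 0.3811
−0.090·log₂(0.090) = 0.3127
−0.077·log₂(0.077) = 0.2848
−0.454·log₂(0.454) = 0.5172
−0.250·log₂(0.250) = 0.5000
Sum ≈ 1.9958 → 1.996 bits.

1.996 bits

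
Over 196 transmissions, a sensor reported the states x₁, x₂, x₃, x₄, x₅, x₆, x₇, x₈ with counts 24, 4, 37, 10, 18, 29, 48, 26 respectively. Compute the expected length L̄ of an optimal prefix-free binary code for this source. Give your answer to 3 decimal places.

Probabilities are the counts divided by 196.
Repeatedly combine the two least-probable nodes; the expected code length is the sum of the merged weights.
merge 1/49 + 5/98 → 1/14
merge 1/14 + 9/98 → 8/49
merge 6/49 + 13/98 → 25/98
merge 29/196 + 8/49 → 61/196
merge 37/196 + 12/49 → 85/196
merge 25/98 + 61/196 → 111/196
merge 85/196 + 111/196 → 1
L = 1/14 + 8/49 + 25/98 + 61/196 + 85/196 + 111/196 + 1 = 549/196 ≈ 2.801 bits/symbol.

2.801 bits/symbol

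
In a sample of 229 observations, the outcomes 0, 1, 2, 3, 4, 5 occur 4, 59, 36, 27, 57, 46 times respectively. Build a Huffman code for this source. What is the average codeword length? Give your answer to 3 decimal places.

Probabilities are the counts divided by 229.
Repeatedly combine the two least-probable nodes; the expected code length is the sum of the merged weights.
merge 4/229 + 27/229 → 31/229
merge 31/229 + 36/229 → 67/229
merge 46/229 + 57/229 → 103/229
merge 59/229 + 67/229 → 126/229
merge 103/229 + 126/229 → 1
L = 31/229 + 67/229 + 103/229 + 126/229 + 1 = 556/229 ≈ 2.428 bits/symbol.

2.428 bits/symbol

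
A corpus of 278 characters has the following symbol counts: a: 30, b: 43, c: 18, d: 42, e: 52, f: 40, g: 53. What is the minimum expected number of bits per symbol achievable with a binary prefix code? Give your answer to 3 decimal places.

Probabilities are the counts divided by 278.
Repeatedly combine the two least-probable nodes; the expected code length is the sum of the merged weights.
merge 9/139 + 15/139 → 24/139
merge 20/139 + 21/139 → 41/139
merge 43/278 + 24/139 → 91/278
merge 26/139 + 53/278 → 105/278
merge 41/139 + 91/278 → 173/278
merge 105/278 + 173/278 → 1
L = 24/139 + 41/139 + 91/278 + 105/278 + 173/278 + 1 = 777/278 ≈ 2.795 bits/symbol.

2.795 bits/symbol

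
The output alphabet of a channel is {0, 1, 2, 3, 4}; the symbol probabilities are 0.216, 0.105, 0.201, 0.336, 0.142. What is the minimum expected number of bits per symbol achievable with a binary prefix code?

2.247 bits/symbol

Repeatedly combine the two least-probable nodes; the expected code length is the sum of the merged weights.
merge 21/200 + 71/500 → 247/1000
merge 201/1000 + 27/125 → 417/1000
merge 247/1000 + 42/125 → 583/1000
merge 417/1000 + 583/1000 → 1
L = 247/1000 + 417/1000 + 583/1000 + 1 = 2247/1000 = 2.247 bits/symbol.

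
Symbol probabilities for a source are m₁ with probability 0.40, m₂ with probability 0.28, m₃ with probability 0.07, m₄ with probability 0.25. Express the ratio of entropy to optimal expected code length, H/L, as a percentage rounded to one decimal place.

94.4%

Entropy H = −Σ p log₂ p ≈ 1.8115 bits.
Huffman merges: 7/100+1/4→8/25; 7/25+8/25→3/5; 2/5+3/5→1. L = 48/25 ≈ 1.9200.
Efficiency = H/L = 1.8115/1.9200 = 94.4%.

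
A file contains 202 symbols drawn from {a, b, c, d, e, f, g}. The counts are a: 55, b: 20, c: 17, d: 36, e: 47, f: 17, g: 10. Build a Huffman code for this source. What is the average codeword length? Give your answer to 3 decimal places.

2.629 bits/symbol

Probabilities are the counts divided by 202.
Repeatedly combine the two least-probable nodes; the expected code length is the sum of the merged weights.
merge 5/101 + 17/202 → 27/202
merge 17/202 + 10/101 → 37/202
merge 27/202 + 18/101 → 63/202
merge 37/202 + 47/202 → 42/101
merge 55/202 + 63/202 → 59/101
merge 42/101 + 59/101 → 1
L = 27/202 + 37/202 + 63/202 + 42/101 + 59/101 + 1 = 531/202 ≈ 2.629 bits/symbol.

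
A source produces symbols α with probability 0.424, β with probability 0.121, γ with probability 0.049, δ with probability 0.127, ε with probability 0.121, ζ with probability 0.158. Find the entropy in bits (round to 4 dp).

H = −Σ pᵢ log₂ pᵢ.
−0.424·log₂(0.424) = 0.5249
−0.121·log₂(0.121) = 0.3687
−0.049·log₂(0.049) = 0.2132
−0.127·log₂(0.127) = 0.3781
−0.121·log₂(0.121) = 0.3687
−0.158·log₂(0.158) = 0.4206
Sum ≈ 2.2741 → 2.2741 bits.

2.2741 bits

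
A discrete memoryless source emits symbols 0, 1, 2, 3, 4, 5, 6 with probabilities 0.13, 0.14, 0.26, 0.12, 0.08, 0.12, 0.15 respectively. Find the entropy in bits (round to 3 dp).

H = −Σ pᵢ log₂ pᵢ.
−0.13·log₂(0.13) = 0.3826
−0.14·log₂(0.14) = 0.3971
−0.26·log₂(0.26) = 0.5053
−0.12·log₂(0.12) = 0.3671
−0.08·log₂(0.08) = 0.2915
−0.12·log₂(0.12) = 0.3671
−0.15·log₂(0.15) = 0.4105
Sum ≈ 2.7212 → 2.721 bits.

2.721 bits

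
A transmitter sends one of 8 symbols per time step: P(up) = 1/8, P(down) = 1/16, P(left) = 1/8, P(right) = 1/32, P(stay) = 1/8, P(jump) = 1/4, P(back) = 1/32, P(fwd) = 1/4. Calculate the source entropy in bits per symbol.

Each probability is a power of 1/2, so log₂(1/p) is an integer.
H = Σ p·log₂(1/p) = 1/8·3 + 1/16·4 + 1/8·3 + 1/32·5 + 1/8·3 + 1/4·2 + 1/32·5 + 1/4·2 = 2.6875 bits.

2.6875 bits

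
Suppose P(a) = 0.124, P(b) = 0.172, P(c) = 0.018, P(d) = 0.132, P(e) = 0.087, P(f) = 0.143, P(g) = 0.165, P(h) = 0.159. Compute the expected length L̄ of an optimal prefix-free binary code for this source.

2.933 bits/symbol

Repeatedly combine the two least-probable nodes; the expected code length is the sum of the merged weights.
merge 9/500 + 87/1000 → 21/200
merge 21/200 + 31/250 → 229/1000
merge 33/250 + 143/1000 → 11/40
merge 159/1000 + 33/200 → 81/250
merge 43/250 + 229/1000 → 401/1000
merge 11/40 + 81/250 → 599/1000
merge 401/1000 + 599/1000 → 1
L = 21/200 + 229/1000 + 11/40 + 81/250 + 401/1000 + 599/1000 + 1 = 2933/1000 = 2.933 bits/symbol.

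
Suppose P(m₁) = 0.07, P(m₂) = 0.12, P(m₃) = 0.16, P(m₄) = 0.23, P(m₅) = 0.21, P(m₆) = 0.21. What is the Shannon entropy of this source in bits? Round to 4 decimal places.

H = −Σ pᵢ log₂ pᵢ.
−0.07·log₂(0.07) = 0.2686
−0.12·log₂(0.12) = 0.3671
−0.16·log₂(0.16) = 0.4230
−0.23·log₂(0.23) = 0.4877
−0.21·log₂(0.21) = 0.4728
−0.21·log₂(0.21) = 0.4728
Sum ≈ 2.4920 → 2.4920 bits.

2.4920 bits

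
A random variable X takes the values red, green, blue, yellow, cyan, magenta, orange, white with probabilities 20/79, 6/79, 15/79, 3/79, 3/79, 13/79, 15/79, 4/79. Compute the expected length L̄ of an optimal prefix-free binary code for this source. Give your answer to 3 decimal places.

2.759 bits/symbol

Repeatedly combine the two least-probable nodes; the expected code length is the sum of the merged weights.
merge 3/79 + 3/79 → 6/79
merge 4/79 + 6/79 → 10/79
merge 6/79 + 10/79 → 16/79
merge 13/79 + 15/79 → 28/79
merge 15/79 + 16/79 → 31/79
merge 20/79 + 28/79 → 48/79
merge 31/79 + 48/79 → 1
L = 6/79 + 10/79 + 16/79 + 28/79 + 31/79 + 48/79 + 1 = 218/79 ≈ 2.759 bits/symbol.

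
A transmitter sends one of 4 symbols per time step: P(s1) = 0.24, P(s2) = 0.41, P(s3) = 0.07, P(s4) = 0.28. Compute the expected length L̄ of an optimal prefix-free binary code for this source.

1.9 bits/symbol

Repeatedly combine the two least-probable nodes; the expected code length is the sum of the merged weights.
merge 7/100 + 6/25 → 31/100
merge 7/25 + 31/100 → 59/100
merge 41/100 + 59/100 → 1
L = 31/100 + 59/100 + 1 = 19/10 = 1.9 bits/symbol.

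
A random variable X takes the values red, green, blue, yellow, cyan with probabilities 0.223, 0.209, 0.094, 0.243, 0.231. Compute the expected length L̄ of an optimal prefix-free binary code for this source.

Repeatedly combine the two least-probable nodes; the expected code length is the sum of the merged weights.
merge 47/500 + 209/1000 → 303/1000
merge 223/1000 + 231/1000 → 227/500
merge 243/1000 + 303/1000 → 273/500
merge 227/500 + 273/500 → 1
L = 303/1000 + 227/500 + 273/500 + 1 = 2303/1000 = 2.303 bits/symbol.

2.303 bits/symbol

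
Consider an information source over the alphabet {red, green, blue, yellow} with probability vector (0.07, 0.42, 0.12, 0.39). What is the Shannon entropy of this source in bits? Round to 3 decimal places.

H = −Σ pᵢ log₂ pᵢ.
−0.07·log₂(0.07) = 0.2686
−0.42·log₂(0.42) = 0.5256
−0.12·log₂(0.12) = 0.3671
−0.39·log₂(0.39) = 0.5298
Sum ≈ 1.6911 → 1.691 bits.

1.691 bits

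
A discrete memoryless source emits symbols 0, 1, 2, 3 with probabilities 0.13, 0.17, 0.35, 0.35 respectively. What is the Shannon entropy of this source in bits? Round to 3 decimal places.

H = −Σ pᵢ log₂ pᵢ.
−0.13·log₂(0.13) = 0.3826
−0.17·log₂(0.17) = 0.4346
−0.35·log₂(0.35) = 0.5301
−0.35·log₂(0.35) = 0.5301
Sum ≈ 1.8774 → 1.877 bits.

1.877 bits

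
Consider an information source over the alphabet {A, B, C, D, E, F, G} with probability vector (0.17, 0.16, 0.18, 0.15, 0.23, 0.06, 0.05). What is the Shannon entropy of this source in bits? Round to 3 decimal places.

H = −Σ pᵢ log₂ pᵢ.
−0.17·log₂(0.17) = 0.4346
−0.16·log₂(0.16) = 0.4230
−0.18·log₂(0.18) = 0.4453
−0.15·log₂(0.15) = 0.4105
−0.23·log₂(0.23) = 0.4877
−0.06·log₂(0.06) = 0.2435
−0.05·log₂(0.05) = 0.2161
Sum ≈ 2.6608 → 2.661 bits.

2.661 bits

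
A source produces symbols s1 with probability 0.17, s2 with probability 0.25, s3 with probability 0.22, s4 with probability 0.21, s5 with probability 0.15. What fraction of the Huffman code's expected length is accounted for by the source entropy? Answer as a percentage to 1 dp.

Entropy H = −Σ p log₂ p ≈ 2.2985 bits.
Huffman merges: 3/20+17/100→8/25; 21/100+11/50→43/100; 1/4+8/25→57/100; 43/100+57/100→1. L = 58/25 ≈ 2.3200.
Efficiency = H/L = 2.2985/2.3200 = 99.1%.

99.1%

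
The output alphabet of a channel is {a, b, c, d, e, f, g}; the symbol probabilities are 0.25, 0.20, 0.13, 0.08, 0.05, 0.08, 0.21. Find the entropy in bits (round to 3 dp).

H = −Σ pᵢ log₂ pᵢ.
−0.25·log₂(0.25) = 0.5000
−0.20·log₂(0.20) = 0.4644
−0.13·log₂(0.13) = 0.3826
−0.08·log₂(0.08) = 0.2915
−0.05·log₂(0.05) = 0.2161
−0.08·log₂(0.08) = 0.2915
−0.21·log₂(0.21) = 0.4728
Sum ≈ 2.6190 → 2.619 bits.

2.619 bits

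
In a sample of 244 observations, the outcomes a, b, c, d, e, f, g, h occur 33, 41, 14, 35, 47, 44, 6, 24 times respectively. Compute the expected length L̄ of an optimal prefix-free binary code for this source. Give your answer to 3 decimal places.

2.889 bits/symbol

Probabilities are the counts divided by 244.
Repeatedly combine the two least-probable nodes; the expected code length is the sum of the merged weights.
merge 3/122 + 7/122 → 5/61
merge 5/61 + 6/61 → 11/61
merge 33/244 + 35/244 → 17/61
merge 41/244 + 11/61 → 85/244
merge 11/61 + 47/244 → 91/244
merge 17/61 + 85/244 → 153/244
merge 91/244 + 153/244 → 1
L = 5/61 + 11/61 + 17/61 + 85/244 + 91/244 + 153/244 + 1 = 705/244 ≈ 2.889 bits/symbol.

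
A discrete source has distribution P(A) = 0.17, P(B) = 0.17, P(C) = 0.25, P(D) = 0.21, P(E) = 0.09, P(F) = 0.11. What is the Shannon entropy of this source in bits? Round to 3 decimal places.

H = −Σ pᵢ log₂ pᵢ.
−0.17·log₂(0.17) = 0.4346
−0.17·log₂(0.17) = 0.4346
−0.25·log₂(0.25) = 0.5000
−0.21·log₂(0.21) = 0.4728
−0.09·log₂(0.09) = 0.3127
−0.11·log₂(0.11) = 0.3503
Sum ≈ 2.5049 → 2.505 bits.

2.505 bits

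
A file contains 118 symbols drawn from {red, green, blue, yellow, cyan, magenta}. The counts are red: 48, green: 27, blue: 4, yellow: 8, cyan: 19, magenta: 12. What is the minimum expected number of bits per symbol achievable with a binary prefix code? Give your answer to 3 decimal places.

2.263 bits/symbol

Probabilities are the counts divided by 118.
Repeatedly combine the two least-probable nodes; the expected code length is the sum of the merged weights.
merge 2/59 + 4/59 → 6/59
merge 6/59 + 6/59 → 12/59
merge 19/118 + 12/59 → 43/118
merge 27/118 + 43/118 → 35/59
merge 24/59 + 35/59 → 1
L = 6/59 + 12/59 + 43/118 + 35/59 + 1 = 267/118 ≈ 2.263 bits/symbol.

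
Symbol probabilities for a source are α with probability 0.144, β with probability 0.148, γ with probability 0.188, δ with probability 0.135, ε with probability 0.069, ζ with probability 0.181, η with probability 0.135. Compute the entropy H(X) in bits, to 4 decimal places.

2.7564 bits

H = −Σ pᵢ log₂ pᵢ.
−0.144·log₂(0.144) = 0.4026
−0.148·log₂(0.148) = 0.4079
−0.188·log₂(0.188) = 0.4533
−0.135·log₂(0.135) = 0.3900
−0.069·log₂(0.069) = 0.2662
−0.181·log₂(0.181) = 0.4463
−0.135·log₂(0.135) = 0.3900
Sum ≈ 2.7564 → 2.7564 bits.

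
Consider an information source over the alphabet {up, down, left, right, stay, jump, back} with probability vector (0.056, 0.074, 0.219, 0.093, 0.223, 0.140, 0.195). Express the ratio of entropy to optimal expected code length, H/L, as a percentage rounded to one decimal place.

98.6%

Entropy H = −Σ p log₂ p ≈ 2.6491 bits.
Huffman merges: 7/125+37/500→13/100; 93/1000+13/100→223/1000; 7/50+39/200→67/200; 219/1000+223/1000→221/500; 223/1000+67/200→279/500; 221/500+279/500→1. L = 336/125 ≈ 2.6880.
Efficiency = H/L = 2.6491/2.6880 = 98.6%.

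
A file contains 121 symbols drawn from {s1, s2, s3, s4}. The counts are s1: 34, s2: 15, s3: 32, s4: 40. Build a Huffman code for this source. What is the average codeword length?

2 bits/symbol

Probabilities are the counts divided by 121.
Repeatedly combine the two least-probable nodes; the expected code length is the sum of the merged weights.
merge 15/121 + 32/121 → 47/121
merge 34/121 + 40/121 → 74/121
merge 47/121 + 74/121 → 1
L = 47/121 + 74/121 + 1 = 2 bits/symbol.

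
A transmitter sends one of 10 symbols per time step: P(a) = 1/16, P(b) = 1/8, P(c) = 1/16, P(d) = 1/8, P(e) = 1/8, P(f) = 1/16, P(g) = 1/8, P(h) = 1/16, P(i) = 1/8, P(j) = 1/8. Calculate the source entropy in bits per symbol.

3.25 bits

Each probability is a power of 1/2, so log₂(1/p) is an integer.
H = Σ p·log₂(1/p) = 1/16·4 + 1/8·3 + 1/16·4 + 1/8·3 + 1/8·3 + 1/16·4 + 1/8·3 + 1/16·4 + 1/8·3 + 1/8·3 = 3.25 bits.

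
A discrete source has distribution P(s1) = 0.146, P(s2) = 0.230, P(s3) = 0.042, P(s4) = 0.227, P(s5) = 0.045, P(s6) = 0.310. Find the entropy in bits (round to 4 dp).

H = −Σ pᵢ log₂ pᵢ.
−0.146·log₂(0.146) = 0.4053
−0.230·log₂(0.230) = 0.4877
−0.042·log₂(0.042) = 0.1921
−0.227·log₂(0.227) = 0.4856
−0.045·log₂(0.045) = 0.2013
−0.310·log₂(0.310) = 0.5238
Sum ≈ 2.2958 → 2.2958 bits.

2.2958 bits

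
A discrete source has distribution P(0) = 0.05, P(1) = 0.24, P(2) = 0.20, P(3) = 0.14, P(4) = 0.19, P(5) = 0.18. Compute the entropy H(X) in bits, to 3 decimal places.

H = −Σ pᵢ log₂ pᵢ.
−0.05·log₂(0.05) = 0.2161
−0.24·log₂(0.24) = 0.4941
−0.20·log₂(0.20) = 0.4644
−0.14·log₂(0.14) = 0.3971
−0.19·log₂(0.19) = 0.4552
−0.18·log₂(0.18) = 0.4453
Sum ≈ 2.4723 → 2.472 bits.

2.472 bits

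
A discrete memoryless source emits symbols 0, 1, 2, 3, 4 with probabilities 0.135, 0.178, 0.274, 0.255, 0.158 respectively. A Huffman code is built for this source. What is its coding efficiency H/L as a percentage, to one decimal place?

98.9%

Entropy H = −Σ p log₂ p ≈ 2.2683 bits.
Huffman merges: 27/200+79/500→293/1000; 89/500+51/200→433/1000; 137/500+293/1000→567/1000; 433/1000+567/1000→1. L = 2293/1000 ≈ 2.2930.
Efficiency = H/L = 2.2683/2.2930 = 98.9%.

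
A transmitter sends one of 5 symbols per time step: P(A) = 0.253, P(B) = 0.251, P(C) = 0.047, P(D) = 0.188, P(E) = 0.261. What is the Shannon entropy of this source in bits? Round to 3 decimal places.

H = −Σ pᵢ log₂ pᵢ.
−0.253·log₂(0.253) = 0.5016
−0.251·log₂(0.251) = 0.5006
−0.047·log₂(0.047) = 0.2073
−0.188·log₂(0.188) = 0.4533
−0.261·log₂(0.261) = 0.5058
Sum ≈ 2.1686 → 2.169 bits.

2.169 bits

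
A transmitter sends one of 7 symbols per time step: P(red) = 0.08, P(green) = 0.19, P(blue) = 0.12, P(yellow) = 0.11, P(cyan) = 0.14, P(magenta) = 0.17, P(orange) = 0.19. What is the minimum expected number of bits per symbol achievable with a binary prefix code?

2.81 bits/symbol

Repeatedly combine the two least-probable nodes; the expected code length is the sum of the merged weights.
merge 2/25 + 11/100 → 19/100
merge 3/25 + 7/50 → 13/50
merge 17/100 + 19/100 → 9/25
merge 19/100 + 19/100 → 19/50
merge 13/50 + 9/25 → 31/50
merge 19/50 + 31/50 → 1
L = 19/100 + 13/50 + 9/25 + 19/50 + 31/50 + 1 = 281/100 = 2.81 bits/symbol.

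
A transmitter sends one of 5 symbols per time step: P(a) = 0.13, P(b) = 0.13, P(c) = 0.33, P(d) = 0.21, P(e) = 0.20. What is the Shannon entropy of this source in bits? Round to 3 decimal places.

2.230 bits

H = −Σ pᵢ log₂ pᵢ.
−0.13·log₂(0.13) = 0.3826
−0.13·log₂(0.13) = 0.3826
−0.33·log₂(0.33) = 0.5278
−0.21·log₂(0.21) = 0.4728
−0.20·log₂(0.20) = 0.4644
Sum ≈ 2.2303 → 2.230 bits.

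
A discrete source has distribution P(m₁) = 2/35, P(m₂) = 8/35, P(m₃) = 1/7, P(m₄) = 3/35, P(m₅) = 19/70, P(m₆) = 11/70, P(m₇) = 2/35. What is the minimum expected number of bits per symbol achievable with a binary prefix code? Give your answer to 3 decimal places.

2.614 bits/symbol

Repeatedly combine the two least-probable nodes; the expected code length is the sum of the merged weights.
merge 2/35 + 2/35 → 4/35
merge 3/35 + 4/35 → 1/5
merge 1/7 + 11/70 → 3/10
merge 1/5 + 8/35 → 3/7
merge 19/70 + 3/10 → 4/7
merge 3/7 + 4/7 → 1
L = 4/35 + 1/5 + 3/10 + 3/7 + 4/7 + 1 = 183/70 ≈ 2.614 bits/symbol.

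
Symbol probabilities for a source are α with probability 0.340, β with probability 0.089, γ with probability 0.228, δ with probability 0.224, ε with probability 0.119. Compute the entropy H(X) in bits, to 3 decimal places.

H = −Σ pᵢ log₂ pᵢ.
−0.340·log₂(0.340) = 0.5292
−0.089·log₂(0.089) = 0.3106
−0.228·log₂(0.228) = 0.4863
−0.224·log₂(0.224) = 0.4835
−0.119·log₂(0.119) = 0.3654
Sum ≈ 2.1750 → 2.175 bits.

2.175 bits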